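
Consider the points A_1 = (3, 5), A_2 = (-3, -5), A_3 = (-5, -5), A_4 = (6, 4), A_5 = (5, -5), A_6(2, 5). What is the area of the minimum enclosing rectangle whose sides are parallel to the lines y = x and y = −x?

130

In coordinates u = x + y, v = x − y the rectangle is axis-aligned; the map (x,y)→(u,v) scales areas by 2.
u-values: 8, -8, -10, 10, 0, 7; range = 10 − (-10) = 20.
v-values: -2, 2, 0, 2, 10, -3; range = 10 − (-3) = 13.
Area = (20 × 13) / 2 = 130.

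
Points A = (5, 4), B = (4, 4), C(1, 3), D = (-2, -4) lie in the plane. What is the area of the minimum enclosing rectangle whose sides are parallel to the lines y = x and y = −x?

In coordinates u = x + y, v = x − y the rectangle is axis-aligned; the map (x,y)→(u,v) scales areas by 2.
u-values: 9, 8, 4, -6; range = 9 − (-6) = 15.
v-values: 1, 0, -2, 2; range = 2 − (-2) = 4.
Area = (15 × 4) / 2 = 30.

30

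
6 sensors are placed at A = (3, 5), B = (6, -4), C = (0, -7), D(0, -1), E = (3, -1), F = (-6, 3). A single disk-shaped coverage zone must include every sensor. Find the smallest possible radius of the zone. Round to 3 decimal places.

A smallest enclosing disk is always determined by at most three of the input points on its boundary.
The farthest pair is B–F with squared distance 193. The circle on this segment as diameter has centre (0, -0.5) and r² = 193/4 = 48.25.
Check A: distance² to centre = 39.25 ≤ 48.25, so it lies inside.
All remaining points lie in this disk, and no smaller disk contains both endpoints, so this is the minimum enclosing circle.
r = √(48.25) ≈ 6.946.

6.946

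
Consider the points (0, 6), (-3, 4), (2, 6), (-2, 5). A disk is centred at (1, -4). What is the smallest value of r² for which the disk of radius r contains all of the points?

101

The required radius is the distance from (1, -4) to the farthest point.
Squared distances: 101, 80, 101, 90.
Maximum is 101, attained at (0, 6).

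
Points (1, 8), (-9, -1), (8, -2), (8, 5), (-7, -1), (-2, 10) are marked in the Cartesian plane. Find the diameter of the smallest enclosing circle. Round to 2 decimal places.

The minimum enclosing circle is determined by three boundary points: (-9, -1), (8, -2), (8, 5).
Their circumcentre is (-11/34, 1.5) with r² = 47125/578.
The farthest remaining point (-2, 10) is at distance² 43385/578 ≤ 47125/578.
Diameter = 2r = 2√(47125/578) ≈ 18.06.

18.06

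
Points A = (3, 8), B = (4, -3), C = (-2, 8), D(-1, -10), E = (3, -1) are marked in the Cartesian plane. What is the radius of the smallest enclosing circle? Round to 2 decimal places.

9.23

By Welzl's lemma the MEC is supported by two points (diametrically opposite) or three points (on a circumcircle).
The minimum enclosing circle is determined by three boundary points: A, C, D.
Their circumcentre is (0.5, -8/9) with r² = 27625/324.
The farthest remaining point B is at distance² 5413/324 ≤ 27625/324.
r = √(27625/324) ≈ 9.23.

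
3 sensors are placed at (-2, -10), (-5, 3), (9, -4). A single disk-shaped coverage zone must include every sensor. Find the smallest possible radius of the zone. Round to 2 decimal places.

Call the three points A, B, C in the order given.
Side lengths²: AB² = 178, AC² = 157, BC² = 245.
Since BC² = 245 < 178 + 157 = 335, the triangle is acute, so the smallest enclosing circle is the circumcircle.
Circumcentre = (47/46, -113/46), r² = 69865/1058.
r = √(69865/1058) ≈ 8.13.

8.13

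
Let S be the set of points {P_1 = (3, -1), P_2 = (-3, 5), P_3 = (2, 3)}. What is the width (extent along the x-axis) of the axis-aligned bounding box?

max x = 3, min x = -3, so width = 6.

6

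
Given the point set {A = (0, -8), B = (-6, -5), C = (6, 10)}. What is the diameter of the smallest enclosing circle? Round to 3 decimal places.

19.404

Side lengths²: AB² = 45, AC² = 360, BC² = 369.
Since BC² = 369 < 360 + 45 = 405, the triangle is acute, so the smallest enclosing circle is the circumcircle.
Circumcentre = (15/14, 23/14), r² = 9225/98.
Diameter = 2r = 2√(9225/98) ≈ 19.404.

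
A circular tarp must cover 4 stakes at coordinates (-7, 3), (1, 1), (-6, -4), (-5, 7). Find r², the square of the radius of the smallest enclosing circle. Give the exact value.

2257/72

The minimum enclosing circle of a finite set is fixed by two of the points (as a diameter) or three (as a circumcircle).
The minimum enclosing circle is determined by three boundary points: (1, 1), (-6, -4), (-5, 7).
Their circumcentre is (-55/12, 17/12) with r² = 2257/72.
The farthest remaining point (-7, 3) is at distance² 601/72 ≤ 2257/72.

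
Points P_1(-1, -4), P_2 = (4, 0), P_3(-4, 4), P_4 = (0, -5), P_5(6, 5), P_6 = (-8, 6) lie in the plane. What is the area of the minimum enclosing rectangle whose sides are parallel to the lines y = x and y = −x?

152

In coordinates u = x + y, v = x − y the rectangle is axis-aligned; the map (x,y)→(u,v) scales areas by 2.
u-values: -5, 4, 0, -5, 11, -2; range = 11 − (-5) = 16.
v-values: 3, 4, -8, 5, 1, -14; range = 5 − (-14) = 19.
Area = (16 × 19) / 2 = 152.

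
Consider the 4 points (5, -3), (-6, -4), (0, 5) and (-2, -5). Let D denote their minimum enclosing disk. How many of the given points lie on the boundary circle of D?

A smallest enclosing disk is always determined by at most three of the input points on its boundary.
The minimum enclosing circle is determined by three boundary points: (5, -3), (-6, -4), (0, 5).
Their circumcentre is (-45/62, -63/62) with r² = 70577/1922.
The farthest remaining point (-2, -5) is at distance² 33625/1922 ≤ 70577/1922.
The points at distance exactly r from the centre are (5, -3), (-6, -4), (0, 5) — 3 points.

3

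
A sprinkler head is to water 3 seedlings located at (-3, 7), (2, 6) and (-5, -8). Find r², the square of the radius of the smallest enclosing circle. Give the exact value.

14885/242

Call the three points A, B, C in the order given.
Side lengths²: AB² = 26, AC² = 229, BC² = 245.
Since BC² = 245 < 229 + 26 = 255, the triangle is acute, so the smallest enclosing circle is the circumcircle.
Circumcentre = (-43/22, -17/22), r² = 14885/242.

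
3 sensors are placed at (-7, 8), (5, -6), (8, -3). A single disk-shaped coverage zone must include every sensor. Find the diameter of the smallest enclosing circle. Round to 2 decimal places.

Call the three points A, B, C in the order given.
Side lengths²: AB² = 340, AC² = 346, BC² = 18.
Since AC² = 346 < 340 + 18 = 358, the triangle is acute, so the smallest enclosing circle is the circumcircle.
Circumcentre = (1/13, 25/13), r² = 14705/169.
Diameter = 2r = 2√(14705/169) ≈ 18.66.

18.66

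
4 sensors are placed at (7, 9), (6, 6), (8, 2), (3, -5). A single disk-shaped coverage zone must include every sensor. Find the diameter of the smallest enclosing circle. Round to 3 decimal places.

A smallest enclosing disk is always determined by at most three of the input points on its boundary.
The farthest pair is (7, 9)–(3, -5) with squared distance 212. The circle on this segment as diameter has centre (5, 2) and r² = 212/4 = 53.
Check (6, 6): distance² to centre = 17 ≤ 53, so it lies inside.
All remaining points lie in this disk, and no smaller disk contains both endpoints, so this is the minimum enclosing circle.
Diameter = 2r = 2√53 ≈ 14.560.

14.560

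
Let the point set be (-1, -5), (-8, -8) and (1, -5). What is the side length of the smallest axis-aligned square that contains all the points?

The bounding box has width 9 and height 3.
An axis-aligned square enclosing the set must have side ≥ max(width, height).
So the minimum side is max(9, 3) = 9.

9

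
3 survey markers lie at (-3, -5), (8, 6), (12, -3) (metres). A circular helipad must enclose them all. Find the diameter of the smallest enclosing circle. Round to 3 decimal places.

16.213

Call the three points A, B, C in the order given.
Side lengths²: AB² = 242, AC² = 229, BC² = 97.
Since AB² = 242 < 229 + 97 = 326, the triangle is acute, so the smallest enclosing circle is the circumcircle.
Circumcentre = (107/26, -29/26), r² = 22213/338.
Diameter = 2r = 2√(22213/338) ≈ 16.213.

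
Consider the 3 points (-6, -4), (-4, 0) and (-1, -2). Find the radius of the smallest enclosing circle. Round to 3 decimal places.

2.714

Call the three points A, B, C in the order given.
Side lengths²: AB² = 20, AC² = 29, BC² = 13.
Since AC² = 29 < 20 + 13 = 33, the triangle is acute, so the smallest enclosing circle is the circumcircle.
Circumcentre = (-3.625, -2.6875), r² = 7.36328125.
r = √(7.36328125) ≈ 2.714.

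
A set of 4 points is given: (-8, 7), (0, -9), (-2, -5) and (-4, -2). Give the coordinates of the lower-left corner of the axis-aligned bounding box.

(-8, -9)

x-range [-8, 0], y-range [-9, 7].
The lower-left corner is (-8, -9).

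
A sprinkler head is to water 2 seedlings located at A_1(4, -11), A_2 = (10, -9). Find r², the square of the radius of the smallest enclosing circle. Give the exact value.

10

The smallest circle enclosing two points has them as diameter endpoints.
Centre = midpoint = (7, -10); r² = |A_1A_2|²/4 = 40/4 = 10.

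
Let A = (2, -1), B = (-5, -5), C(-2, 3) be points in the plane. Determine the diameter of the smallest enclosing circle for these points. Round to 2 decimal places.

8.86

Side lengths²: AB² = 65, AC² = 32, BC² = 73.
Since BC² = 73 < 65 + 32 = 97, the triangle is acute, so the smallest enclosing circle is the circumcircle.
Circumcentre = (-53/22, -31/22), r² = 4745/242.
Diameter = 2r = 2√(4745/242) ≈ 8.86.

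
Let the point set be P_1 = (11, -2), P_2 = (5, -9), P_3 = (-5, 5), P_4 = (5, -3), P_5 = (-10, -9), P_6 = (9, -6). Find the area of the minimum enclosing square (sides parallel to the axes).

441

The bounding box has width 21 and height 14.
An axis-aligned square enclosing the set must have side ≥ max(width, height).
So the minimum side is max(21, 14) = 21.
Area = 21² = 441.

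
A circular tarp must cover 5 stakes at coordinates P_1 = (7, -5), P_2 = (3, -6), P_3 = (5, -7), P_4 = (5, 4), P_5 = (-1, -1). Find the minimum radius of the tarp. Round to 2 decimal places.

A smallest enclosing disk is always determined by at most three of the input points on its boundary.
The minimum enclosing circle is determined by three boundary points: P_3, P_4, P_5.
Their circumcentre is (4.5, -1.5) with r² = 30.5.
The farthest remaining point P_2 is at distance² 22.5 ≤ 30.5.
r = √(30.5) ≈ 5.52.

5.52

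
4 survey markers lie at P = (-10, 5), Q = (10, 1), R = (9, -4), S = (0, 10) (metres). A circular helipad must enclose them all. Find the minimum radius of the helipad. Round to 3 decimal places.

The minimum enclosing circle of a finite set is fixed by two of the points (as a diameter) or three (as a circumcircle).
The farthest pair is P–R with squared distance 442. The circle on this segment as diameter has centre (-0.5, 0.5) and r² = 442/4 = 110.5.
Check Q: distance² to centre = 110.5 ≤ 110.5, so it lies inside.
All remaining points lie in this disk, and no smaller disk contains both endpoints, so this is the minimum enclosing circle.
r = √(110.5) ≈ 10.512.

10.512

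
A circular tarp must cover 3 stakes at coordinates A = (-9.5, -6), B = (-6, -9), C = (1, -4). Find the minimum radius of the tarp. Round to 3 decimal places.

5.344

Side lengths²: AB² = 21.25, AC² = 114.25, BC² = 74.
Since AC² = 114.25 ≥ 74 + 21.25 = 95.25, the angle opposite AC is not acute, so the smallest enclosing circle has AC as diameter.
Centre = midpoint of AC = (-4.25, -5), r² = 114.25/4 = 28.5625.
r = √(28.5625) ≈ 5.344.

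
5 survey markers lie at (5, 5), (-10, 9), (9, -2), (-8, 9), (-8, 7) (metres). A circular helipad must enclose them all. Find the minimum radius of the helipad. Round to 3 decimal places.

By Welzl's lemma the MEC is supported by two points (diametrically opposite) or three points (on a circumcircle).
The farthest pair is (-10, 9)–(9, -2) with squared distance 482. The circle on this segment as diameter has centre (-0.5, 3.5) and r² = 482/4 = 120.5.
Check (5, 5): distance² to centre = 32.5 ≤ 120.5, so it lies inside.
All remaining points lie in this disk, and no smaller disk contains both endpoints, so this is the minimum enclosing circle.
r = √(120.5) ≈ 10.977.

10.977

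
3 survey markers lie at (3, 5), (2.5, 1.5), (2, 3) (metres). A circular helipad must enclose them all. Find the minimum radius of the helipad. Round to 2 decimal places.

1.77

Call the three points A, B, C in the order given.
Side lengths²: AB² = 12.5, AC² = 5, BC² = 2.5.
Since AB² = 12.5 ≥ 5 + 2.5 = 7.5, the angle opposite AB is not acute, so the smallest enclosing circle has AB as diameter.
Centre = midpoint of AB = (2.75, 3.25), r² = 12.5/4 = 3.125.
r = √(3.125) ≈ 1.77.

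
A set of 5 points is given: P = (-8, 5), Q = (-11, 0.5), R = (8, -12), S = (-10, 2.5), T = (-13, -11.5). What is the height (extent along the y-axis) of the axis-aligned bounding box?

max y = 5, min y = -12, so height = 17.

17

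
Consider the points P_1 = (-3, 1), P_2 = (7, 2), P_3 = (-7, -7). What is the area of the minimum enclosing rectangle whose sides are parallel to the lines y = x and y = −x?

In coordinates u = x + y, v = x − y the rectangle is axis-aligned; the map (x,y)→(u,v) scales areas by 2.
u-values: -2, 9, -14; range = 9 − (-14) = 23.
v-values: -4, 5, 0; range = 5 − (-4) = 9.
Area = (23 × 9) / 2 = 103.5.

103.5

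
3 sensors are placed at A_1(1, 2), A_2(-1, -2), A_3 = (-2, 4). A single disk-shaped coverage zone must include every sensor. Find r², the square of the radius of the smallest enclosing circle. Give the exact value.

9.25

Side lengths²: A_1A_2² = 20, A_1A_3² = 13, A_2A_3² = 37.
Since A_2A_3² = 37 ≥ 20 + 13 = 33, the angle opposite A_2A_3 is not acute, so the smallest enclosing circle has A_2A_3 as diameter.
Centre = midpoint of A_2A_3 = (-1.5, 1), r² = 37/4 = 9.25.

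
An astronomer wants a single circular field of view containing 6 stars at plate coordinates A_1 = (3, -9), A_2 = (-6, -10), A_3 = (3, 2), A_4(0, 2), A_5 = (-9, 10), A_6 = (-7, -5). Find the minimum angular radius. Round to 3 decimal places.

A smallest enclosing disk is always determined by at most three of the input points on its boundary.
The farthest pair is A_1–A_5 with squared distance 505. The circle on this segment as diameter has centre (-3, 0.5) and r² = 505/4 = 126.25.
Check A_2: distance² to centre = 119.25 ≤ 126.25, so it lies inside.
All remaining points lie in this disk, and no smaller disk contains both endpoints, so this is the minimum enclosing circle.
r = √(126.25) ≈ 11.236.

11.236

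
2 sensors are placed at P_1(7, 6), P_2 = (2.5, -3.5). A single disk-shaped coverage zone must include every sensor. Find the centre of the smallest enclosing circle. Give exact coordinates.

(4.75, 1.25)

The smallest circle enclosing two points has them as diameter endpoints.
Centre = midpoint = (4.75, 1.25); r² = |P_1P_2|²/4 = 110.5/4 = 27.625.
Centre = (4.75, 1.25).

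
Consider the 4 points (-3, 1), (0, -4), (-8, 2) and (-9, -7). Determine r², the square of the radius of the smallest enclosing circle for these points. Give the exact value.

The minimum enclosing circle of a finite set is fixed by two of the points (as a diameter) or three (as a circumcircle).
The minimum enclosing circle is determined by three boundary points: (0, -4), (-8, 2), (-9, -7).
Their circumcentre is (-70/13, -37/13) with r² = 5125/169.
The farthest remaining point (-3, 1) is at distance² 3461/169 ≤ 5125/169.

5125/169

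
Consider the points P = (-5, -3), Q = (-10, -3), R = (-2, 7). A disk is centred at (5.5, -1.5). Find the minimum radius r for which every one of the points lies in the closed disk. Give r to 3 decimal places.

15.572

The required radius is the distance from (5.5, -1.5) to the farthest point.
Squared distances: 112.5, 242.5, 128.5.
Maximum is 242.5, attained at Q.
r = √(242.5) ≈ 15.572.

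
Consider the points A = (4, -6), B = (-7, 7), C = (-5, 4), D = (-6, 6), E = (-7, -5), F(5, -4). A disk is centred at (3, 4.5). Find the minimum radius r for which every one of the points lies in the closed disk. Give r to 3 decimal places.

The required radius is the distance from (3, 4.5) to the farthest point.
Squared distances: 111.25, 106.25, 64.25, 83.25, 190.25, 76.25.
Maximum is 190.25, attained at E.
r = √(190.25) ≈ 13.793.

13.793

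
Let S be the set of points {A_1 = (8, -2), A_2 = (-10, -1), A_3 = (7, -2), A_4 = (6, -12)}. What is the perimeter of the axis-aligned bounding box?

58

Width = max x − min x = 8 − (-10) = 18.
Height = max y − min y = -1 − (-12) = 11.
Perimeter = 2(18 + 11) = 58.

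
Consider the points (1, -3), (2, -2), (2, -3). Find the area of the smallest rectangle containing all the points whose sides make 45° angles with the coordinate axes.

In coordinates u = x + y, v = x − y the rectangle is axis-aligned; the map (x,y)→(u,v) scales areas by 2.
u-values: -2, 0, -1; range = 0 − (-2) = 2.
v-values: 4, 4, 5; range = 5 − 4 = 1.
Area = (2 × 1) / 2 = 1.

1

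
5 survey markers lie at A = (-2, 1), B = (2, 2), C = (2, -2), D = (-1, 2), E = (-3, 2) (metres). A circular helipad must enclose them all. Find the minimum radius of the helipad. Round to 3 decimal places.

The farthest pair is C–E with squared distance 41. The circle on this segment as diameter has centre (-0.5, 0) and r² = 41/4 = 10.25.
Check A: distance² to centre = 3.25 ≤ 10.25, so it lies inside.
All remaining points lie in this disk, and no smaller disk contains both endpoints, so this is the minimum enclosing circle.
r = √(10.25) ≈ 3.202.

3.202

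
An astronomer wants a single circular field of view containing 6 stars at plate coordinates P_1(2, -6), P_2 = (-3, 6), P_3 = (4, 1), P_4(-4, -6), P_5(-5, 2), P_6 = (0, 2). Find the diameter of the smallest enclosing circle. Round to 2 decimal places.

The minimum enclosing circle is determined by three boundary points: P_1, P_2, P_4.
Their circumcentre is (-1, -5/24) with r² = 24505/576.
The farthest remaining point P_3 is at distance² 15241/576 ≤ 24505/576.
Diameter = 2r = 2√(24505/576) ≈ 13.05.

13.05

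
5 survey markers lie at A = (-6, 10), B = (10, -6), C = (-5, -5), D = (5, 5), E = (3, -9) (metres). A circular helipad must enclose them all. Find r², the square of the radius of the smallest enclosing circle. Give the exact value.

128

By Welzl's lemma the MEC is supported by two points (diametrically opposite) or three points (on a circumcircle).
The farthest pair is A–B with squared distance 512. The circle on this segment as diameter has centre (2, 2) and r² = 512/4 = 128.
Check C: distance² to centre = 98 ≤ 128, so it lies inside.
All remaining points lie in this disk, and no smaller disk contains both endpoints, so this is the minimum enclosing circle.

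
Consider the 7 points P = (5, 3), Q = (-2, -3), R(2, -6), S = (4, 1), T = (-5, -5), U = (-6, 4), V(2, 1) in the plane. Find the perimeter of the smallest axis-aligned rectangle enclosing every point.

Width = max x − min x = 5 − (-6) = 11.
Height = max y − min y = 4 − (-6) = 10.
Perimeter = 2(11 + 10) = 42.

42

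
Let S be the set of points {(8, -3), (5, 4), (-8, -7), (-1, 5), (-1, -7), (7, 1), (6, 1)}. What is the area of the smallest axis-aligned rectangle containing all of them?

192

x ranges over [-8, 8], width 16.
y ranges over [-7, 5], height 12.
Area = 16 × 12 = 192.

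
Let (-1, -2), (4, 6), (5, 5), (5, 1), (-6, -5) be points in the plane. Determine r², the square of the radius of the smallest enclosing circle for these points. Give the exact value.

The minimum enclosing circle of a finite set is fixed by two of the points (as a diameter) or three (as a circumcircle).
The minimum enclosing circle is determined by three boundary points: (4, 6), (5, 5), (-6, -5).
Their circumcentre is (-31/42, 11/42) with r² = 48841/882.
The farthest remaining point (5, 1) is at distance² 29521/882 ≤ 48841/882.

48841/882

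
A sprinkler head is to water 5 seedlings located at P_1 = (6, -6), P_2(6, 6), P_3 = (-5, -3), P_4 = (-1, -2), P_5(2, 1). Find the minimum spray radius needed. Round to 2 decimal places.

7.37

The minimum enclosing circle is determined by three boundary points: P_1, P_2, P_3.
Their circumcentre is (19/11, 0) with r² = 6565/121.
The farthest remaining point P_4 is at distance² 1384/121 ≤ 6565/121.
r = √(6565/121) ≈ 7.37.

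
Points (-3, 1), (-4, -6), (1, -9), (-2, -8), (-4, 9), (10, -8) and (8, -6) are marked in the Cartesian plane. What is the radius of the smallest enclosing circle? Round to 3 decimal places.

11.011

The minimum enclosing circle of a finite set is fixed by two of the points (as a diameter) or three (as a circumcircle).
The farthest pair is (-4, 9)–(10, -8) with squared distance 485. The circle on this segment as diameter has centre (3, 0.5) and r² = 485/4 = 121.25.
Check (-3, 1): distance² to centre = 36.25 ≤ 121.25, so it lies inside.
All remaining points lie in this disk, and no smaller disk contains both endpoints, so this is the minimum enclosing circle.
r = √(121.25) ≈ 11.011.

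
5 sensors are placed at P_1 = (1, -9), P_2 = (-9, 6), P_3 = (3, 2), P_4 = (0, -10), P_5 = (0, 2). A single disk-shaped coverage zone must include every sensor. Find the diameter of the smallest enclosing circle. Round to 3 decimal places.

The farthest pair is P_2–P_4 with squared distance 337. The circle on this segment as diameter has centre (-4.5, -2) and r² = 337/4 = 84.25.
Check P_1: distance² to centre = 79.25 ≤ 84.25, so it lies inside.
All remaining points lie in this disk, and no smaller disk contains both endpoints, so this is the minimum enclosing circle.
Diameter = 2r = 2√(84.25) ≈ 18.358.

18.358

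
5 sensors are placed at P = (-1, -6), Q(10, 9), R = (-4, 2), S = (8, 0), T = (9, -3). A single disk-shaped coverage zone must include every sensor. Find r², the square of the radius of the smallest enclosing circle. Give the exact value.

86.5

By Welzl's lemma the MEC is supported by two points (diametrically opposite) or three points (on a circumcircle).
The farthest pair is P–Q with squared distance 346. The circle on this segment as diameter has centre (4.5, 1.5) and r² = 346/4 = 86.5.
Check R: distance² to centre = 72.5 ≤ 86.5, so it lies inside.
All remaining points lie in this disk, and no smaller disk contains both endpoints, so this is the minimum enclosing circle.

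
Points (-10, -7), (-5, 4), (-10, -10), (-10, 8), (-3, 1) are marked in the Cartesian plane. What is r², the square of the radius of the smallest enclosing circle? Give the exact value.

A smallest enclosing disk is always determined by at most three of the input points on its boundary.
The farthest pair is (-10, -10)–(-10, 8) with squared distance 324. The circle on this segment as diameter has centre (-10, -1) and r² = 324/4 = 81.
Check (-10, -7): distance² to centre = 36 ≤ 81, so it lies inside.
All remaining points lie in this disk, and no smaller disk contains both endpoints, so this is the minimum enclosing circle.

81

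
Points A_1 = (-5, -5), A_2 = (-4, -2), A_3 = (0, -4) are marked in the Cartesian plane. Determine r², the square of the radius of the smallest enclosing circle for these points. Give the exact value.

325/49

Side lengths²: A_1A_2² = 10, A_1A_3² = 26, A_2A_3² = 20.
Since A_1A_3² = 26 < 20 + 10 = 30, the triangle is acute, so the smallest enclosing circle is the circumcircle.
Circumcentre = (-18/7, -29/7), r² = 325/49.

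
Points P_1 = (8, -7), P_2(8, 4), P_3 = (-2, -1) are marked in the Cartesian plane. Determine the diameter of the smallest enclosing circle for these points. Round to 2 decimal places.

Side lengths²: P_1P_2² = 121, P_1P_3² = 136, P_2P_3² = 125.
Since P_1P_3² = 136 < 125 + 121 = 246, the triangle is acute, so the smallest enclosing circle is the circumcircle.
Circumcentre = (4.5, -1.5), r² = 42.5.
Diameter = 2r = 2√(42.5) ≈ 13.04.

13.04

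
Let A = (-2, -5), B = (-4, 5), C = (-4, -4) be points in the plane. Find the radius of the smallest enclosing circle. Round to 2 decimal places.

Side lengths²: AB² = 104, AC² = 5, BC² = 81.
Since AB² = 104 ≥ 81 + 5 = 86, the angle opposite AB is not acute, so the smallest enclosing circle has AB as diameter.
Centre = midpoint of AB = (-3, 0), r² = 104/4 = 26.
r = √26 ≈ 5.10.

5.10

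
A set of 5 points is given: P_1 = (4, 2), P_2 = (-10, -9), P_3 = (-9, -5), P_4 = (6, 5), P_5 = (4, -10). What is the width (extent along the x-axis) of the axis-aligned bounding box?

16

max x = 6, min x = -10, so width = 16.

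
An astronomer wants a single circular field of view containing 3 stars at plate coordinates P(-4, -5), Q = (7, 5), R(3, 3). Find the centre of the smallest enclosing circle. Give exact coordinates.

(1.5, 0)

Side lengths²: PQ² = 221, PR² = 113, QR² = 20.
Since PQ² = 221 ≥ 113 + 20 = 133, the angle opposite PQ is not acute, so the smallest enclosing circle has PQ as diameter.
Centre = midpoint of PQ = (1.5, 0), r² = 221/4 = 55.25.
Centre = (1.5, 0).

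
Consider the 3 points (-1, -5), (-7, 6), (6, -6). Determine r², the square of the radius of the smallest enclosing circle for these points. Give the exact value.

Call the three points A, B, C in the order given.
Side lengths²: AB² = 157, AC² = 50, BC² = 313.
Since BC² = 313 ≥ 157 + 50 = 207, the angle opposite BC is not acute, so the smallest enclosing circle has BC as diameter.
Centre = midpoint of BC = (-0.5, 0), r² = 313/4 = 78.25.

78.25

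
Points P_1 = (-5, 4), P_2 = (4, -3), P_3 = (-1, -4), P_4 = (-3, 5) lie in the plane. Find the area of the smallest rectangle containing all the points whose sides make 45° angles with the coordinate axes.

In coordinates u = x + y, v = x − y the rectangle is axis-aligned; the map (x,y)→(u,v) scales areas by 2.
u-values: -1, 1, -5, 2; range = 2 − (-5) = 7.
v-values: -9, 7, 3, -8; range = 7 − (-9) = 16.
Area = (7 × 16) / 2 = 56.

56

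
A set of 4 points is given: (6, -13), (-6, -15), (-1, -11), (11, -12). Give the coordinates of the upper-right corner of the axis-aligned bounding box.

(11, -11)

x-range [-6, 11], y-range [-15, -11].
The upper-right corner is (11, -11).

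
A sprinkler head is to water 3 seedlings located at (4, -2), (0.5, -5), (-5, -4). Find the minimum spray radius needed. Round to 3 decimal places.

4.610

Call the three points A, B, C in the order given.
Side lengths²: AB² = 21.25, AC² = 85, BC² = 31.25.
Since AC² = 85 ≥ 31.25 + 21.25 = 52.5, the angle opposite AC is not acute, so the smallest enclosing circle has AC as diameter.
Centre = midpoint of AC = (-0.5, -3), r² = 85/4 = 21.25.
r = √(21.25) ≈ 4.610.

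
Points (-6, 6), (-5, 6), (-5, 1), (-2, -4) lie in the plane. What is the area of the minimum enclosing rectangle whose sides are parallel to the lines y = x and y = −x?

In coordinates u = x + y, v = x − y the rectangle is axis-aligned; the map (x,y)→(u,v) scales areas by 2.
u-values: 0, 1, -4, -6; range = 1 − (-6) = 7.
v-values: -12, -11, -6, 2; range = 2 − (-12) = 14.
Area = (7 × 14) / 2 = 49.

49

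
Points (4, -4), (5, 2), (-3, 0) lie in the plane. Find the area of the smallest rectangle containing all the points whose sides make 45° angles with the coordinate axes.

55

In coordinates u = x + y, v = x − y the rectangle is axis-aligned; the map (x,y)→(u,v) scales areas by 2.
u-values: 0, 7, -3; range = 7 − (-3) = 10.
v-values: 8, 3, -3; range = 8 − (-3) = 11.
Area = (10 × 11) / 2 = 55.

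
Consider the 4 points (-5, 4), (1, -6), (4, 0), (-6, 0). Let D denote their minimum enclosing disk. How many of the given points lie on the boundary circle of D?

By Welzl's lemma the MEC is supported by two points (diametrically opposite) or three points (on a circumcircle).
The minimum enclosing circle is determined by three boundary points: (-5, 4), (1, -6), (4, 0).
Their circumcentre is (-39/22, -19/22) with r² = 8245/242.
The farthest remaining point (-6, 0) is at distance² 4505/242 ≤ 8245/242.
The points at distance exactly r from the centre are (-5, 4), (1, -6), (4, 0) — 3 points.

3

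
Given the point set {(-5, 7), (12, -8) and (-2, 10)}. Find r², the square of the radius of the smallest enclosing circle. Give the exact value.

Call the three points A, B, C in the order given.
Side lengths²: AB² = 514, AC² = 18, BC² = 520.
Since BC² = 520 < 514 + 18 = 532, the triangle is acute, so the smallest enclosing circle is the circumcircle.
Circumcentre = (4.4375, 0.5625), r² = 130.5078125.

130.5078125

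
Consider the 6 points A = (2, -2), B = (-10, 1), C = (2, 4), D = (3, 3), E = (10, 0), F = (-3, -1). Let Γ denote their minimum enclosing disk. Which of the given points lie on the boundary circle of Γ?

The farthest pair is B–E with squared distance 401. The circle on this segment as diameter has centre (0, 0.5) and r² = 401/4 = 100.25.
Check A: distance² to centre = 10.25 ≤ 100.25, so it lies inside.
All remaining points lie in this disk, and no smaller disk contains both endpoints, so this is the minimum enclosing circle.
The points at distance exactly r from the centre are B, E — 2 points.

B, E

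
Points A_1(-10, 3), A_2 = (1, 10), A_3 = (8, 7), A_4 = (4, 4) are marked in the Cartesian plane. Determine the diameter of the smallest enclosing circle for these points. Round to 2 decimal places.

18.44

The farthest pair is A_1–A_3 with squared distance 340. The circle on this segment as diameter has centre (-1, 5) and r² = 340/4 = 85.
Check A_2: distance² to centre = 29 ≤ 85, so it lies inside.
All remaining points lie in this disk, and no smaller disk contains both endpoints, so this is the minimum enclosing circle.
Diameter = 2r = 2√85 ≈ 18.44.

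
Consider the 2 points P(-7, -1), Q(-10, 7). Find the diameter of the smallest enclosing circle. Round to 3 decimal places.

8.544

The smallest circle enclosing two points has them as diameter endpoints.
Centre = midpoint = (-8.5, 3); r² = |PQ|²/4 = 73/4 = 18.25.
Diameter = 2r = 2√(18.25) ≈ 8.544.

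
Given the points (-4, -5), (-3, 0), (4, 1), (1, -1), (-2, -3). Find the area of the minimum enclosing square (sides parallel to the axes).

64

The bounding box has width 8 and height 6.
An axis-aligned square enclosing the set must have side ≥ max(width, height).
So the minimum side is max(8, 6) = 8.
Area = 8² = 64.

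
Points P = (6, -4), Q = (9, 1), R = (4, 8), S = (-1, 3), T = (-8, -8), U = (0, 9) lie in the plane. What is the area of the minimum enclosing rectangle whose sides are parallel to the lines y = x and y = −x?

266

In coordinates u = x + y, v = x − y the rectangle is axis-aligned; the map (x,y)→(u,v) scales areas by 2.
u-values: 2, 10, 12, 2, -16, 9; range = 12 − (-16) = 28.
v-values: 10, 8, -4, -4, 0, -9; range = 10 − (-9) = 19.
Area = (28 × 19) / 2 = 266.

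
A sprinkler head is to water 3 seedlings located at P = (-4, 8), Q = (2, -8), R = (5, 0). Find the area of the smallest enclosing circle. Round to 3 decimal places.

Side lengths²: PQ² = 292, PR² = 145, QR² = 73.
Since PQ² = 292 ≥ 145 + 73 = 218, the angle opposite PQ is not acute, so the smallest enclosing circle has PQ as diameter.
Centre = midpoint of PQ = (-1, 0), r² = 292/4 = 73.
Area = π·r² = π·73 ≈ 229.336.

229.336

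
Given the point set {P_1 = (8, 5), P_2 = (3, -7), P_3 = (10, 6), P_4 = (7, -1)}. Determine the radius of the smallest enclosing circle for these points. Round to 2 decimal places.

7.38

A smallest enclosing disk is always determined by at most three of the input points on its boundary.
The farthest pair is P_2–P_3 with squared distance 218. The circle on this segment as diameter has centre (6.5, -0.5) and r² = 218/4 = 54.5.
Check P_1: distance² to centre = 32.5 ≤ 54.5, so it lies inside.
All remaining points lie in this disk, and no smaller disk contains both endpoints, so this is the minimum enclosing circle.
r = √(54.5) ≈ 7.38.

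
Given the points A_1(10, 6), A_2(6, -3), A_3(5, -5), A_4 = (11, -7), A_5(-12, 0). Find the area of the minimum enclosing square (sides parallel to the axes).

The bounding box has width 23 and height 13.
An axis-aligned square enclosing the set must have side ≥ max(width, height).
So the minimum side is max(23, 13) = 23.
Area = 23² = 529.

529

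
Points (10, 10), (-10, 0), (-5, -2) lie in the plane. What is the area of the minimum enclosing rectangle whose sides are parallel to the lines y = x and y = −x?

150

In coordinates u = x + y, v = x − y the rectangle is axis-aligned; the map (x,y)→(u,v) scales areas by 2.
u-values: 20, -10, -7; range = 20 − (-10) = 30.
v-values: 0, -10, -3; range = 0 − (-10) = 10.
Area = (30 × 10) / 2 = 150.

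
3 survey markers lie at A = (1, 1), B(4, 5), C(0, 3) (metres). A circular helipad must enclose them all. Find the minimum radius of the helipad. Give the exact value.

2.5

Side lengths²: AB² = 25, AC² = 5, BC² = 20.
Since AB² = 25 ≥ 20 + 5 = 25, the angle opposite AB is not acute, so the smallest enclosing circle has AB as diameter.
Centre = midpoint of AB = (2.5, 3), r² = 25/4 = 6.25.
r = √(6.25) = 2.5.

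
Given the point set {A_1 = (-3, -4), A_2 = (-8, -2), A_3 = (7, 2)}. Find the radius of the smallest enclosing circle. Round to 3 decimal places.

7.762

Side lengths²: A_1A_2² = 29, A_1A_3² = 136, A_2A_3² = 241.
Since A_2A_3² = 241 ≥ 136 + 29 = 165, the angle opposite A_2A_3 is not acute, so the smallest enclosing circle has A_2A_3 as diameter.
Centre = midpoint of A_2A_3 = (-0.5, 0), r² = 241/4 = 60.25.
r = √(60.25) ≈ 7.762.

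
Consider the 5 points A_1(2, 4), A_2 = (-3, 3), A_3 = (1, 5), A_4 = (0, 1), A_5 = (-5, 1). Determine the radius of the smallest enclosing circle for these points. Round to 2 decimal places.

A smallest enclosing disk is always determined by at most three of the input points on its boundary.
The farthest pair is A_1–A_5 with squared distance 58. The circle on this segment as diameter has centre (-1.5, 2.5) and r² = 58/4 = 14.5.
Check A_2: distance² to centre = 2.5 ≤ 14.5, so it lies inside.
All remaining points lie in this disk, and no smaller disk contains both endpoints, so this is the minimum enclosing circle.
r = √(14.5) ≈ 3.81.

3.81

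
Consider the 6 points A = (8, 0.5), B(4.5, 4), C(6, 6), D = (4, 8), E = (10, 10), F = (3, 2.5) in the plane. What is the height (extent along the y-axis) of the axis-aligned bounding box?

9.5

max y = 10, min y = 0.5, so height = 9.5.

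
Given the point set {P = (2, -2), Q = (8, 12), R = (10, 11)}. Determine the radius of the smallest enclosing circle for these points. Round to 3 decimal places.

7.645

Side lengths²: PQ² = 232, PR² = 233, QR² = 5.
Since PR² = 233 < 232 + 5 = 237, the triangle is acute, so the smallest enclosing circle is the circumcircle.
Circumcentre = (191/34, 161/34), r² = 33785/578.
r = √(33785/578) ≈ 7.645.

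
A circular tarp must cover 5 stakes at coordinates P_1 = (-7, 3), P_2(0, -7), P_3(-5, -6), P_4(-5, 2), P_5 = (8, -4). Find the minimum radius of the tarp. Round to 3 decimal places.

The farthest pair is P_1–P_5 with squared distance 274. The circle on this segment as diameter has centre (0.5, -0.5) and r² = 274/4 = 68.5.
Check P_2: distance² to centre = 42.5 ≤ 68.5, so it lies inside.
All remaining points lie in this disk, and no smaller disk contains both endpoints, so this is the minimum enclosing circle.
r = √(68.5) ≈ 8.276.

8.276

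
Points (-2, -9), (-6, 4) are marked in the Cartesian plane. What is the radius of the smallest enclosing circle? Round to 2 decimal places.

The smallest circle enclosing two points has them as diameter endpoints.
Centre = midpoint = (-4, -2.5); r² = |(-2, -9)−(-6, 4)|²/4 = 185/4 = 46.25.
r = √(46.25) ≈ 6.80.

6.80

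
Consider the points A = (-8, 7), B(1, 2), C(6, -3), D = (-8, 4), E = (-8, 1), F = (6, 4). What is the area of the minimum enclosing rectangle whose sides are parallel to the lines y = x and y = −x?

204

In coordinates u = x + y, v = x − y the rectangle is axis-aligned; the map (x,y)→(u,v) scales areas by 2.
u-values: -1, 3, 3, -4, -7, 10; range = 10 − (-7) = 17.
v-values: -15, -1, 9, -12, -9, 2; range = 9 − (-15) = 24.
Area = (17 × 24) / 2 = 204.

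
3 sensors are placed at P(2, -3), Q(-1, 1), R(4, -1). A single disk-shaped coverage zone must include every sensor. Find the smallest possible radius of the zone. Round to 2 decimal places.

Side lengths²: PQ² = 25, PR² = 8, QR² = 29.
Since QR² = 29 < 25 + 8 = 33, the triangle is acute, so the smallest enclosing circle is the circumcircle.
Circumcentre = (19/14, -5/14), r² = 725/98.
r = √(725/98) ≈ 2.72.

2.72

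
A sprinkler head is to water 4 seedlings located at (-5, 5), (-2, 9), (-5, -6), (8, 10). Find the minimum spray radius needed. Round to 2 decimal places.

The minimum enclosing circle of a finite set is fixed by two of the points (as a diameter) or three (as a circumcircle).
The farthest pair is (-5, -6)–(8, 10) with squared distance 425. The circle on this segment as diameter has centre (1.5, 2) and r² = 425/4 = 106.25.
Check (-5, 5): distance² to centre = 51.25 ≤ 106.25, so it lies inside.
All remaining points lie in this disk, and no smaller disk contains both endpoints, so this is the minimum enclosing circle.
r = √(106.25) ≈ 10.31.

10.31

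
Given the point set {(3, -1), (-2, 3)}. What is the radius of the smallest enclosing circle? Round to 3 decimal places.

The smallest circle enclosing two points has them as diameter endpoints.
Centre = midpoint = (0.5, 1); r² = |(3, -1)−(-2, 3)|²/4 = 41/4 = 10.25.
r = √(10.25) ≈ 3.202.

3.202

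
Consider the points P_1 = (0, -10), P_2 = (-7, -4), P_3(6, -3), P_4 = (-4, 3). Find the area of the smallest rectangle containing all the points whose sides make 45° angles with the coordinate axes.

119

In coordinates u = x + y, v = x − y the rectangle is axis-aligned; the map (x,y)→(u,v) scales areas by 2.
u-values: -10, -11, 3, -1; range = 3 − (-11) = 14.
v-values: 10, -3, 9, -7; range = 10 − (-7) = 17.
Area = (14 × 17) / 2 = 119.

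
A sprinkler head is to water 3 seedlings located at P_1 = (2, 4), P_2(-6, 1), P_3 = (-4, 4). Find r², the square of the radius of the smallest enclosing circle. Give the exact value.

Side lengths²: P_1P_2² = 73, P_1P_3² = 36, P_2P_3² = 13.
Since P_1P_2² = 73 ≥ 36 + 13 = 49, the angle opposite P_1P_2 is not acute, so the smallest enclosing circle has P_1P_2 as diameter.
Centre = midpoint of P_1P_2 = (-2, 2.5), r² = 73/4 = 18.25.

18.25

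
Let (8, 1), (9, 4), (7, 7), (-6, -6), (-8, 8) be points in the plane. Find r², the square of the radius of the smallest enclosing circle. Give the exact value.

The minimum enclosing circle is determined by three boundary points: (9, 4), (-6, -6), (-8, 8).
Their circumcentre is (-21/46, 89/46) with r² = 99125/1058.
The farthest remaining point (7, 7) is at distance² 85969/1058 ≤ 99125/1058.

99125/1058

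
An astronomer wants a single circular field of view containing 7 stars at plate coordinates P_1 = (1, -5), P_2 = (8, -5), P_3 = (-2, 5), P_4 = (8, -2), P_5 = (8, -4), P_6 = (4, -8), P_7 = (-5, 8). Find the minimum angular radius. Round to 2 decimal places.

A smallest enclosing disk is always determined by at most three of the input points on its boundary.
The minimum enclosing circle is determined by three boundary points: P_2, P_6, P_7.
Their circumcentre is (9/14, 9/14) with r² = 8425/98.
The farthest remaining point P_5 is at distance² 7417/98 ≤ 8425/98.
r = √(8425/98) ≈ 9.27.

9.27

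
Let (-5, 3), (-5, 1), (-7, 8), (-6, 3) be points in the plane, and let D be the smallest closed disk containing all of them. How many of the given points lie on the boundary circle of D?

A smallest enclosing disk is always determined by at most three of the input points on its boundary.
The farthest pair is (-5, 1)–(-7, 8) with squared distance 53. The circle on this segment as diameter has centre (-6, 4.5) and r² = 53/4 = 13.25.
Check (-5, 3): distance² to centre = 3.25 ≤ 13.25, so it lies inside.
All remaining points lie in this disk, and no smaller disk contains both endpoints, so this is the minimum enclosing circle.
The points at distance exactly r from the centre are (-5, 1), (-7, 8) — 2 points.

2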